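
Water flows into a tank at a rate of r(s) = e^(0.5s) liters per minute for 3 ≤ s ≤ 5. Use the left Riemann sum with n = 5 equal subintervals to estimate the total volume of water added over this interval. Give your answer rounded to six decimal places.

Δs = (5 − 3)/5 = 0.4.
Left endpoints: 3, 3.4, 3.8, 4.2, 4.6.
r(3) ≈ 4.481689, r(3.4) ≈ 5.473947, r(3.8) ≈ 6.685894, r(4.2) ≈ 8.166170, r(4.6) ≈ 9.974182.
Sum = Δs · [r(3) + r(3.4) + r(3.8) + r(4.2) + r(4.6)].
Sum ≈ 13.912753.

13.912753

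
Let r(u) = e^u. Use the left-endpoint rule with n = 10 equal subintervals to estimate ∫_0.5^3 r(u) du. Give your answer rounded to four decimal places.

16.2281

Δu = (3 − 0.5)/10 = 0.25.
Left endpoints: 0.5, 0.75, 1, 1.25, 1.5, 1.75, 2, 2.25, 2.5, 2.75.
r(0.5) ≈ 1.6487, r(0.75) ≈ 2.1170, r(1) ≈ 2.7183, r(1.25) ≈ 3.4903, r(1.5) ≈ 4.4817, r(1.75) ≈ 5.7546, r(2) ≈ 7.3891, r(2.25) ≈ 9.4877, r(2.5) ≈ 12.1825, r(2.75) ≈ 15.6426.
Sum = Δu · [r(0.5) + r(0.75) + r(1) + ...].
Sum ≈ 16.2281.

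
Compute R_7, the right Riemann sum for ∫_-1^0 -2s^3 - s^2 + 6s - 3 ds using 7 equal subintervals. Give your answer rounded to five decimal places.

Δs = (0 − (-1))/7 = 1/7.
Right endpoints: -6/7, -5/7, -4/7, -3/7, -2/7, -1/7, 0.
f(-6/7) = -2613/343, f(-5/7) = -2424/343, f(-4/7) = -2189/343, f(-3/7) = -1920/343, f(-2/7) = -1629/343, f(-1/7) = -1328/343, f(0) = -3.
Sum = Δs · [f(-6/7) + f(-5/7) + f(-4/7) + ...].
Sum ≈ -5.46939.

-5.46939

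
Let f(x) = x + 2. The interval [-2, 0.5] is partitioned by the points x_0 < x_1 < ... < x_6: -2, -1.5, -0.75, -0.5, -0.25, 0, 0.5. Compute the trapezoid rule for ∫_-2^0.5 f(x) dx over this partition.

Subinterval widths: 0.5, 0.75, 0.25, 0.25, 0.25, 0.5.
f(-2) = 0, f(-1.5) = 0.5, f(-0.75) = 1.25, f(-0.5) = 1.5, f(-0.25) = 1.75, f(0) = 2, f(0.5) = 2.5.
On each subinterval the trapezoid contributes (Δx_i/2)·[f(x_{i-1}) + f(x_i)].
Sum = 3.125.

3.125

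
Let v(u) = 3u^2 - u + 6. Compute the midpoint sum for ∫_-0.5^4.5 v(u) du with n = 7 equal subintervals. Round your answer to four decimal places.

Δu = (4.5 − (-0.5))/7 = 5/7.
Midpoints: -1/7, 4/7, 9/7, 2, 19/7, 24/7, 29/7.
v(-1/7) = 304/49, v(4/7) = 314/49, v(9/7) = 474/49, v(2) = 16, v(19/7) = 1244/49, v(24/7) = 1854/49, v(29/7) = 2614/49.
Sum = Δu · [v(-1/7) + v(4/7) + v(9/7) + ...].
Sum ≈ 110.6122.

110.6122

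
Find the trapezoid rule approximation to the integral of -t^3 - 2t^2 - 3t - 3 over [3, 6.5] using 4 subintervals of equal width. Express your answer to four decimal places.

-658.7314

Δt = (6.5 − 3)/4 = 0.875.
f(3) = -57, f(3.875) = -52655/512, f(4.75) = -169.546875, f(5.625) = -133701/512, f(6.5) = -381.625.
T_4 = (Δt/2)·[f(t_0) + 2f(t_1) + 2f(t_2) + 2f(t_3) + f(t_4)].
Sum ≈ -658.7314.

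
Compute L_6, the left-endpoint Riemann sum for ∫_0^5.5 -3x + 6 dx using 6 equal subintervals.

-4.8125

Δx = (5.5 − 0)/6 = 11/12.
Left endpoints: 0, 11/12, 11/6, 2.75, 11/3, 55/12.
f(0) = 6, f(11/12) = 3.25, f(11/6) = 0.5, f(2.75) = -2.25, f(11/3) = -5, f(55/12) = -7.75.
Sum = Δx · [f(0) + f(11/12) + f(11/6) + ...].
Sum = -4.8125.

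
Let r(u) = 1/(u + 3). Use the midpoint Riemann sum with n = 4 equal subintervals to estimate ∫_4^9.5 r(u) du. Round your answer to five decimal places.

0.57872

Δu = (9.5 − 4)/4 = 1.375.
Midpoints: 4.6875, 6.0625, 7.4375, 8.8125.
r(4.6875) = 16/123, r(6.0625) = 16/145, r(7.4375) = 16/167, r(8.8125) = 16/189.
Sum = Δu · [r(4.6875) + r(6.0625) + r(7.4375) + r(8.8125)].
Sum ≈ 0.57872.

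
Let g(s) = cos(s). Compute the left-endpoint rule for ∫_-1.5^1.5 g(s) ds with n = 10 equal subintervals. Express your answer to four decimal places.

Δs = (1.5 − (-1.5))/10 = 0.3.
Left endpoints: -1.5, -1.2, -0.9, -0.6, -0.3, 0, 0.3, 0.6, 0.9, 1.2.
g(-1.5) ≈ 0.0707, g(-1.2) ≈ 0.3624, g(-0.9) ≈ 0.6216, g(-0.6) ≈ 0.8253, g(-0.3) ≈ 0.9553, g(0) ≈ 1.0000, g(0.3) ≈ 0.9553, g(0.6) ≈ 0.8253, g(0.9) ≈ 0.6216, g(1.2) ≈ 0.3624.
Sum = Δs · [g(-1.5) + g(-1.2) + g(-0.9) + ...].
Sum ≈ 1.9800.

1.9800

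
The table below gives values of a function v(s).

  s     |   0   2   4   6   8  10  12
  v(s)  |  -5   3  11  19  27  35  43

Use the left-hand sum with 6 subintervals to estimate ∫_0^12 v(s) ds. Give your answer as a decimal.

Δs = 2.
Sum = 2·[(-5) + 3 + 11 + 19 + 27 + 35] = 180.

180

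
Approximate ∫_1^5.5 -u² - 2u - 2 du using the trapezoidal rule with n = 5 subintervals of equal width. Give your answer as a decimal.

-93.9825

Δu = (5.5 − 1)/5 = 0.9.
f(1) = -5, f(1.9) = -9.41, f(2.8) = -15.44, f(3.7) = -23.09, f(4.6) = -32.36, f(5.5) = -43.25.
T_5 = (Δu/2)·[f(u_0) + 2f(u_1) + ... + 2f(u_{4}) + f(u_5)].
Sum = -93.9825.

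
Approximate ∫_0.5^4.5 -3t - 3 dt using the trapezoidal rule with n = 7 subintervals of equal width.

Δt = (4.5 − 0.5)/7 = 4/7.
f(0.5) = -4.5, f(15/14) = -87/14, f(23/14) = -111/14, f(31/14) = -135/14, f(39/14) = -159/14, f(47/14) = -183/14, f(55/14) = -207/14, f(4.5) = -16.5.
T_7 = (Δt/2)·[f(t_0) + 2f(t_1) + ... + 2f(t_{6}) + f(t_7)].
Sum = -42.

-42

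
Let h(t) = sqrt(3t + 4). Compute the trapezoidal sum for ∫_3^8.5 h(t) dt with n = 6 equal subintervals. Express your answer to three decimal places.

Δt = (8.5 − 3)/6 = 11/12.
h(3) ≈ 3.606, h(47/12) ≈ 3.969, h(29/6) ≈ 4.301, h(5.75) ≈ 4.610, h(20/3) ≈ 4.899, h(91/12) ≈ 5.172, h(8.5) ≈ 5.431.
T_6 = (Δt/2)·[h(t_0) + 2h(t_1) + ... + 2h(t_{5}) + h(t_6)].
Sum ≈ 25.180.

25.180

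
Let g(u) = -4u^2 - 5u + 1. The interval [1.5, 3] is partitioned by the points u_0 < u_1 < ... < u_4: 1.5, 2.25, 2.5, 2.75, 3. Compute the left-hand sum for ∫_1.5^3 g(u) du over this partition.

-39.125

Subinterval widths: 0.75, 0.25, 0.25, 0.25.
Left endpoints: 1.5, 2.25, 2.5, 2.75.
g(1.5) = -15.5, g(2.25) = -30.5, g(2.5) = -36.5, g(2.75) = -43.
Sum = Σ Δu_i · g(u_i).
Sum = -39.125.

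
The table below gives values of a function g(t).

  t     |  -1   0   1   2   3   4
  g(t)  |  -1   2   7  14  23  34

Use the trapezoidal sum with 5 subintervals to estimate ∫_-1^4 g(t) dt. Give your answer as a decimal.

62.5

Δt = 1.
T_5 = (1/2)·[(-1) + 2·2 + 2·7 + 2·14 + 2·23 + 34] = 62.5.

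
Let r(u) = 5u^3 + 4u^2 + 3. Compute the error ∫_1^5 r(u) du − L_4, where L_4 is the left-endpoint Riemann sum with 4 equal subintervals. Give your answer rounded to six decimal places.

Exact integral: ∫_1^5 r(u) du ≈ 957.33333333.
L_4 = 632.
Error ≈ 957.33333333 − 632 ≈ 325.333333.

325.333333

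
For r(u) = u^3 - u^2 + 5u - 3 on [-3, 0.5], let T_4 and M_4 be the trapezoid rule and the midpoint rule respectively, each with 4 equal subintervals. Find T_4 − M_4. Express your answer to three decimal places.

T_4 ≈ -63.77246.
M_4 ≈ -60.59033.
T_4 − M_4 ≈ -3.182.

-3.182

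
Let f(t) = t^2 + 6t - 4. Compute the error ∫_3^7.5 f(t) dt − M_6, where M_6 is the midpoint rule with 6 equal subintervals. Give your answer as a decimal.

0.2109375

Exact integral: ∫_3^7.5 f(t) dt = 255.375.
M_6 = 255.1640625.
Error = 255.375 − 255.1640625 = 0.2109375.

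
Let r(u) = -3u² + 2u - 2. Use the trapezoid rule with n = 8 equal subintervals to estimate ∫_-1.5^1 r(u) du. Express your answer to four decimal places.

Δu = (1 − (-1.5))/8 = 0.3125.
r(-1.5) = -11.75, r(-1.1875) = -8.60546875, r(-0.875) = -6.046875, r(-0.5625) = -4.07421875, r(-0.25) = -2.6875, r(0.0625) = -1.88671875, r(0.375) = -1.671875, r(0.6875) = -2.04296875, r(1) = -3.
T_8 = (Δu/2)·[r(u_0) + 2r(u_1) + ... + 2r(u_{7}) + r(u_8)].
Sum ≈ -10.7471.

-10.7471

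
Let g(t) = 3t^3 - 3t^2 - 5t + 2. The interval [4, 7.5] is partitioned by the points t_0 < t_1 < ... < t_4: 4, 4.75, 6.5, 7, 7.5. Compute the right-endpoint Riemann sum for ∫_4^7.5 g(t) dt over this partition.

Subinterval widths: 0.75, 1.75, 0.5, 0.5.
Right endpoints: 4.75, 6.5, 7, 7.5.
g(4.75) = 232.078125, g(6.5) = 666.625, g(7) = 849, g(7.5) = 1061.375.
Sum = Σ Δt_i · g(t_i).
Sum = 2295.83984375.

2295.83984375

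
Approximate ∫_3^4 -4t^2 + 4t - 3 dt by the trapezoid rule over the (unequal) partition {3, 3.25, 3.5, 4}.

-38.4375

Subinterval widths: 0.25, 0.25, 0.5.
f(3) = -27, f(3.25) = -32.25, f(3.5) = -38, f(4) = -51.
On each subinterval the trapezoid contributes (Δt_i/2)·[f(t_{i-1}) + f(t_i)].
Sum = -38.4375.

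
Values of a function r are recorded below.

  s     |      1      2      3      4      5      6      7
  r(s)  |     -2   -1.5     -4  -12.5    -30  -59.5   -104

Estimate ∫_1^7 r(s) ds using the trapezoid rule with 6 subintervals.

Δs = 1.
T_6 = (1/2)·[(-2) + 2·(-1.5) + 2·(-4) + 2·(-12.5) + 2·(-30) + 2·(-59.5) + (-104)] = -160.5.

-160.5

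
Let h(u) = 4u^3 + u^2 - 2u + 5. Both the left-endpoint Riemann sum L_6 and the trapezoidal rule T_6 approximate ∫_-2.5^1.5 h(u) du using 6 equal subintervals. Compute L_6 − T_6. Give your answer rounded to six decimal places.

L_6 ≈ -26.48148148.
T_6 ≈ -5.14814815.
L_6 − T_6 ≈ -21.333333.

-21.333333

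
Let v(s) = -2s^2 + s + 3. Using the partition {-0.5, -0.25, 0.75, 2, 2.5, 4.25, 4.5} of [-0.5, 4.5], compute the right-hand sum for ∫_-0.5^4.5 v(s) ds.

-62.75

Subinterval widths: 0.25, 1, 1.25, 0.5, 1.75, 0.25.
Right endpoints: -0.25, 0.75, 2, 2.5, 4.25, 4.5.
v(-0.25) = 2.625, v(0.75) = 2.625, v(2) = -3, v(2.5) = -7, v(4.25) = -28.875, v(4.5) = -33.
Sum = Σ Δs_i · v(s_i).
Sum = -62.75.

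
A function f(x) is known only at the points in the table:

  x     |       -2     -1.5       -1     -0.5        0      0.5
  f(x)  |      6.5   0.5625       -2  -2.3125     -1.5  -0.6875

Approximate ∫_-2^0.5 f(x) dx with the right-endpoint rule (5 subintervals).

Δx = 0.5.
Sum = 0.5·[0.5625 + (-2) + (-2.3125) + (-1.5) + (-0.6875)] = -2.96875.

-2.96875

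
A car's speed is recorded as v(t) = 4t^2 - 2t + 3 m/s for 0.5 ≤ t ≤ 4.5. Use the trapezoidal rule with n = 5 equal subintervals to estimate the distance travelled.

Δt = (4.5 − 0.5)/5 = 0.8.
v(0.5) = 3, v(1.3) = 7.16, v(2.1) = 16.44, v(2.9) = 30.84, v(3.7) = 50.36, v(4.5) = 75.
T_5 = (Δt/2)·[v(t_0) + 2v(t_1) + ... + 2v(t_{4}) + v(t_5)].
Sum = 115.04.

115.04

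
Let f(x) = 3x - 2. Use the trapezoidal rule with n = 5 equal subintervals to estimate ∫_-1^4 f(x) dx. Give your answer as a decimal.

Δx = (4 − (-1))/5 = 1.
f(-1) = -5, f(0) = -2, f(1) = 1, f(2) = 4, f(3) = 7, f(4) = 10.
T_5 = (Δx/2)·[f(x_0) + 2f(x_1) + ... + 2f(x_{4}) + f(x_5)].
Sum = 12.5.

12.5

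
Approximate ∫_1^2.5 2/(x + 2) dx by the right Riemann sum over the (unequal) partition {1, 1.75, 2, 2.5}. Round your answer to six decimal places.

Subinterval widths: 0.75, 0.25, 0.5.
Right endpoints: 1.75, 2, 2.5.
f(1.75) = 8/15, f(2) = 0.5, f(2.5) = 4/9.
Sum = Σ Δx_i · f(x_i).
Sum ≈ 0.747222.

0.747222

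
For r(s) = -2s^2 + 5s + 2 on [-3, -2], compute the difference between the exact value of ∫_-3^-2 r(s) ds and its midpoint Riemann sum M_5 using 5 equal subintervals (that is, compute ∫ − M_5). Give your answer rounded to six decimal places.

Exact integral: ∫_-3^-2 r(s) ds ≈ -23.16666667.
M_5 = -23.16.
Error ≈ -23.16666667 − (-23.16) ≈ -0.006667.

-0.006667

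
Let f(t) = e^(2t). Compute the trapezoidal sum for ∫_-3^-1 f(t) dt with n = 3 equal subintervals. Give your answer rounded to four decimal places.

Δt = (-1 − (-3))/3 = 2/3.
f(-3) ≈ 0.0025, f(-7/3) ≈ 0.0094, f(-5/3) ≈ 0.0357, f(-1) ≈ 0.1353.
T_3 = (Δt/2)·[f(t_0) + 2f(t_1) + 2f(t_2) + f(t_3)].
Sum ≈ 0.0760.

0.0760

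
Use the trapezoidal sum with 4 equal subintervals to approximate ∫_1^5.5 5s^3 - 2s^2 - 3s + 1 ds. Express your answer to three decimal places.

Δs = (5.5 − 1)/4 = 1.125.
f(1) = 1, f(2.125) = 17189/512, f(3.25) = 141.765625, f(4.375) = 188567/512, f(5.5) = 755.875.
T_4 = (Δs/2)·[f(s_0) + 2f(s_1) + 2f(s_2) + 2f(s_3) + f(s_4)].
Sum ≈ 1037.329.

1037.329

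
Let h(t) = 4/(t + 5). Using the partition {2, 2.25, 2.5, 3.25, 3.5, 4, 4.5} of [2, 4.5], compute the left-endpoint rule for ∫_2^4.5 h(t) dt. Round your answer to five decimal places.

1.25952

Subinterval widths: 0.25, 0.25, 0.75, 0.25, 0.5, 0.5.
Left endpoints: 2, 2.25, 2.5, 3.25, 3.5, 4.
h(2) = 4/7, h(2.25) = 16/29, h(2.5) = 8/15, h(3.25) = 16/33, h(3.5) = 8/17, h(4) = 4/9.
Sum = Σ Δt_i · h(t_i).
Sum ≈ 1.25952.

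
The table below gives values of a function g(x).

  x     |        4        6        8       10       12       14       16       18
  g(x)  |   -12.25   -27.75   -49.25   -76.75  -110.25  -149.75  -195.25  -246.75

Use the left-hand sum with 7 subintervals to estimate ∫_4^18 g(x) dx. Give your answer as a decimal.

-1242.5

Δx = 2.
Sum = 2·[(-12.25) + (-27.75) + (-49.25) + (-76.75) + (-110.25) + (-149.75) + (-195.25)] = -1242.5.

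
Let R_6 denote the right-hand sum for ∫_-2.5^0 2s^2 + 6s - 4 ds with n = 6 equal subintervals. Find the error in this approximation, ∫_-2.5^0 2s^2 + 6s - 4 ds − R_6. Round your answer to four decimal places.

-0.6655

Exact integral: ∫_-2.5^0 f(s) ds ≈ -18.333333.
R_6 ≈ -17.667824.
Error ≈ -18.333333 − (-17.667824) ≈ -0.6655.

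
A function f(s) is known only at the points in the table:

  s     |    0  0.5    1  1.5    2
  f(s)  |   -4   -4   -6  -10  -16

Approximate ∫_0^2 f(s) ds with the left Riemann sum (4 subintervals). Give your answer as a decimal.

-12

Δs = 0.5.
Sum = 0.5·[(-4) + (-4) + (-6) + (-10)] = -12.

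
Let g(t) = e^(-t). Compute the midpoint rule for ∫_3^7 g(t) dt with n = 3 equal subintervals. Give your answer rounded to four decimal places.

Δt = (7 − 3)/3 = 4/3.
Midpoints: 11/3, 5, 19/3.
g(11/3) ≈ 0.0256, g(5) ≈ 0.0067, g(19/3) ≈ 0.0018.
Sum = Δt · [g(11/3) + g(5) + g(19/3)].
Sum ≈ 0.0454.

0.0454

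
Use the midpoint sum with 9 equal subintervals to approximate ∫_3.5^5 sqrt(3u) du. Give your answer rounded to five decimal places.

Δu = (5 − 3.5)/9 = 1/6.
Midpoints: 43/12, 3.75, 47/12, 49/12, 4.25, 53/12, 55/12, 4.75, 59/12.
f(43/12) ≈ 3.27872, f(3.75) ≈ 3.35410, f(47/12) ≈ 3.42783, f(49/12) ≈ 3.50000, f(4.25) ≈ 3.57071, f(53/12) ≈ 3.64005, f(55/12) ≈ 3.70810, f(4.75) ≈ 3.77492, f(59/12) ≈ 3.84057.
Sum = Δu · [f(43/12) + f(3.75) + f(47/12) + ...].
Sum ≈ 5.34917.

5.34917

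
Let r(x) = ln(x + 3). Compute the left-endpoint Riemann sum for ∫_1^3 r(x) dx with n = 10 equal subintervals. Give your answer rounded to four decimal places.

3.1646

Δx = (3 − 1)/10 = 0.2.
Left endpoints: 1, 1.2, 1.4, 1.6, 1.8, 2, 2.2, 2.4, 2.6, 2.8.
r(1) ≈ 1.3863, r(1.2) ≈ 1.4351, r(1.4) ≈ 1.4816, r(1.6) ≈ 1.5261, r(1.8) ≈ 1.5686, r(2) ≈ 1.6094, r(2.2) ≈ 1.6487, r(2.4) ≈ 1.6864, r(2.6) ≈ 1.7228, r(2.8) ≈ 1.7579.
Sum = Δx · [r(1) + r(1.2) + r(1.4) + ...].
Sum ≈ 3.1646.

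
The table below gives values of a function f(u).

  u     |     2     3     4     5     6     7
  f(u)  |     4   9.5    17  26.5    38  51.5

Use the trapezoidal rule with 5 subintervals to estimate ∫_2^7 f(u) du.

118.75

Δu = 1.
T_5 = (1/2)·[4 + 2·9.5 + 2·17 + 2·26.5 + 2·38 + 51.5] = 118.75.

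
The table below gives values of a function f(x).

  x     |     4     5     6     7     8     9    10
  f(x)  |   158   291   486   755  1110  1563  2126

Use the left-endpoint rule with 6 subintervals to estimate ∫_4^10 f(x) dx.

4363

Δx = 1.
Sum = 1·[158 + 291 + 486 + 755 + 1110 + 1563] = 4363.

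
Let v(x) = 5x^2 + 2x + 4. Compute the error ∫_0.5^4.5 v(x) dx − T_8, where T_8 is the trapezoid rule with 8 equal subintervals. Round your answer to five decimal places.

-0.83333

Exact integral: ∫_0.5^4.5 v(x) dx ≈ 187.6666667.
T_8 = 188.5.
Error ≈ 187.6666667 − 188.5 ≈ -0.83333.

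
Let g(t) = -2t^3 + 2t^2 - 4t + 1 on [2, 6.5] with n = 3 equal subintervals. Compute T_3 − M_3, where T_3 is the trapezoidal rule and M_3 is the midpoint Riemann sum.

T_3 = -818.4375.
M_3 = -758.953125.
T_3 − M_3 = -59.484375.

-59.484375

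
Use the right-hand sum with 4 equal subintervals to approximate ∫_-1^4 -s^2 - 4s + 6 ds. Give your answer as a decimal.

Δs = (4 − (-1))/4 = 1.25.
Right endpoints: 0.25, 1.5, 2.75, 4.
f(0.25) = 4.9375, f(1.5) = -2.25, f(2.75) = -12.5625, f(4) = -26.
Sum = Δs · [f(0.25) + f(1.5) + f(2.75) + f(4)].
Sum = -44.84375.

-44.84375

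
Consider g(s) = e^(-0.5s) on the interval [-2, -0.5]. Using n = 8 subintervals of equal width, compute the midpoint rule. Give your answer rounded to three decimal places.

2.867

Δs = (-0.5 − (-2))/8 = 0.1875.
Midpoints: -1.90625, -1.71875, -1.53125, -1.34375, -1.15625, -0.96875, -0.78125, -0.59375.
g(-1.90625) ≈ 2.594, g(-1.71875) ≈ 2.362, g(-1.53125) ≈ 2.150, g(-1.34375) ≈ 1.958, g(-1.15625) ≈ 1.783, g(-0.96875) ≈ 1.623, g(-0.78125) ≈ 1.478, g(-0.59375) ≈ 1.346.
Sum = Δs · [g(-1.90625) + g(-1.71875) + g(-1.53125) + ...].
Sum ≈ 2.867.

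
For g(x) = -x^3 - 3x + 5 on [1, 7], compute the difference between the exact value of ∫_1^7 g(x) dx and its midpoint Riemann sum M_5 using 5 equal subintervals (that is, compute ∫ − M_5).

-8.64

Exact integral: ∫_1^7 g(x) dx = -642.
M_5 = -633.36.
Error = -642 − (-633.36) = -8.64.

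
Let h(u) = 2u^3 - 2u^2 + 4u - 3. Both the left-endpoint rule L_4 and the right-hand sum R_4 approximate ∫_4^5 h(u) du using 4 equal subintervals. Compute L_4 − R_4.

-27

L_4 = 145.59375.
R_4 = 172.59375.
L_4 − R_4 = -27.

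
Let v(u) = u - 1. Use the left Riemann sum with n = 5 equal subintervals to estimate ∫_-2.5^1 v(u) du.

Δu = (1 − (-2.5))/5 = 0.7.
Left endpoints: -2.5, -1.8, -1.1, -0.4, 0.3.
v(-2.5) = -3.5, v(-1.8) = -2.8, v(-1.1) = -2.1, v(-0.4) = -1.4, v(0.3) = -0.7.
Sum = Δu · [v(-2.5) + v(-1.8) + v(-1.1) + v(-0.4) + v(0.3)].
Sum = -7.35.

-7.35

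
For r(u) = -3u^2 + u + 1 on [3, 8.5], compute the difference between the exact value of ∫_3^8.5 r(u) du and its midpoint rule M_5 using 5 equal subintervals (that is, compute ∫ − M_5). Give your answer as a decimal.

Exact integral: ∫_3^8.5 r(u) du = -550.
M_5 = -548.33625.
Error = -550 − (-548.33625) = -1.66375.

-1.66375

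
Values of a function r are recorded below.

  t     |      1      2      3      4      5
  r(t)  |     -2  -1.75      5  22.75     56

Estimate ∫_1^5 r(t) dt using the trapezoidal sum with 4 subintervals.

Δt = 1.
T_4 = (1/2)·[(-2) + 2·(-1.75) + 2·5 + 2·22.75 + 56] = 53.

53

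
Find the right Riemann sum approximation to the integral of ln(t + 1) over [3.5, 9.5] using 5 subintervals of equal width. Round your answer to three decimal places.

12.414

Δt = (9.5 − 3.5)/5 = 1.2.
Right endpoints: 4.7, 5.9, 7.1, 8.3, 9.5.
f(4.7) ≈ 1.740, f(5.9) ≈ 1.932, f(7.1) ≈ 2.092, f(8.3) ≈ 2.230, f(9.5) ≈ 2.351.
Sum = Δt · [f(4.7) + f(5.9) + f(7.1) + f(8.3) + f(9.5)].
Sum ≈ 12.414.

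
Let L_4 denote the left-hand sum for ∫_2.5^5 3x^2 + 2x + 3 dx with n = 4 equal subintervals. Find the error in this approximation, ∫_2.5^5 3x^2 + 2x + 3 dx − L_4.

18.65234375

Exact integral: ∫_2.5^5 f(x) dx = 135.625.
L_4 = 116.97265625.
Error = 135.625 − 116.97265625 = 18.65234375.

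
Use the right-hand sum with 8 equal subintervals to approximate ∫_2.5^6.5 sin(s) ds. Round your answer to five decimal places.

Δs = (6.5 − 2.5)/8 = 0.5.
Right endpoints: 3, 3.5, 4, 4.5, 5, 5.5, 6, 6.5.
f(3) ≈ 0.14112, f(3.5) ≈ -0.35078, f(4) ≈ -0.75680, f(4.5) ≈ -0.97753, f(5) ≈ -0.95892, f(5.5) ≈ -0.70554, f(6) ≈ -0.27942, f(6.5) ≈ 0.21512.
Sum = Δs · [f(3) + f(3.5) + f(4) + ...].
Sum ≈ -1.83638.

-1.83638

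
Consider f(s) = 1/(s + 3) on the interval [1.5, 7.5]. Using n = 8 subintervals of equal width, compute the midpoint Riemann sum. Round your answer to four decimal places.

Δs = (7.5 − 1.5)/8 = 0.75.
Midpoints: 1.875, 2.625, 3.375, 4.125, 4.875, 5.625, 6.375, 7.125.
f(1.875) = 8/39, f(2.625) = 8/45, f(3.375) = 8/51, f(4.125) = 8/57, f(4.875) = 8/63, f(5.625) = 8/69, f(6.375) = 8/75, f(7.125) = 8/81.
Sum = Δs · [f(1.875) + f(2.625) + f(3.375) + ...].
Sum ≈ 0.8464.

0.8464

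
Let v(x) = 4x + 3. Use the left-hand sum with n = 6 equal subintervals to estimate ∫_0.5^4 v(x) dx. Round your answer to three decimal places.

Δx = (4 − 0.5)/6 = 7/12.
Left endpoints: 0.5, 13/12, 5/3, 2.25, 17/6, 41/12.
v(0.5) = 5, v(13/12) = 22/3, v(5/3) = 29/3, v(2.25) = 12, v(17/6) = 43/3, v(41/12) = 50/3.
Sum = Δx · [v(0.5) + v(13/12) + v(5/3) + ...].
Sum ≈ 37.917.

37.917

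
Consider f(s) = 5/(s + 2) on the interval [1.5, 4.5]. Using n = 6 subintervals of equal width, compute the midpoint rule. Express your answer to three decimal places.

3.092

Δs = (4.5 − 1.5)/6 = 0.5.
Midpoints: 1.75, 2.25, 2.75, 3.25, 3.75, 4.25.
f(1.75) = 4/3, f(2.25) = 20/17, f(2.75) = 20/19, f(3.25) = 20/21, f(3.75) = 20/23, f(4.25) = 0.8.
Sum = Δs · [f(1.75) + f(2.25) + f(2.75) + ...].
Sum ≈ 3.092.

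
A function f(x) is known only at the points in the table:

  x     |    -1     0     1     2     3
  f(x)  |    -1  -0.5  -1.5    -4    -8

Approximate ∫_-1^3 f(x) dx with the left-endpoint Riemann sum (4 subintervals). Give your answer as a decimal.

Δx = 1.
Sum = 1·[(-1) + (-0.5) + (-1.5) + (-4)] = -7.

-7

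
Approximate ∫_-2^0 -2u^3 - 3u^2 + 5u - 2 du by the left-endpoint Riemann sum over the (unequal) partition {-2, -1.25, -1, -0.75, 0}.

Subinterval widths: 0.75, 0.25, 0.25, 0.75.
Left endpoints: -2, -1.25, -1, -0.75.
f(-2) = -8, f(-1.25) = -9.03125, f(-1) = -8, f(-0.75) = -6.59375.
Sum = Σ Δu_i · f(u_i).
Sum = -15.203125.

-15.203125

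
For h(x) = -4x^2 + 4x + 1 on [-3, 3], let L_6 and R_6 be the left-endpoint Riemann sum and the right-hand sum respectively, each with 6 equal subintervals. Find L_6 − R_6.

L_6 = -82.
R_6 = -58.
L_6 − R_6 = -24.

-24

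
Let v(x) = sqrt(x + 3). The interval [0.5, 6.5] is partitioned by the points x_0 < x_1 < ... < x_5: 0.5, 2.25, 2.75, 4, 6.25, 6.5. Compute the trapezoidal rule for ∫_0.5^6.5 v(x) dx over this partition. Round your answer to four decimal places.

15.1299

Subinterval widths: 1.75, 0.5, 1.25, 2.25, 0.25.
v(0.5) ≈ 1.8708, v(2.25) ≈ 2.2913, v(2.75) ≈ 2.3979, v(4) ≈ 2.6458, v(6.25) ≈ 3.0414, v(6.5) ≈ 3.0822.
On each subinterval the trapezoid contributes (Δx_i/2)·[v(x_{i-1}) + v(x_i)].
Sum ≈ 15.1299.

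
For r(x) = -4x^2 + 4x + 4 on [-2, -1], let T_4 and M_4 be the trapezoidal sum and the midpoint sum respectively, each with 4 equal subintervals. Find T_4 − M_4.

T_4 = -11.375.
M_4 = -11.3125.
T_4 − M_4 = -0.0625.

-0.0625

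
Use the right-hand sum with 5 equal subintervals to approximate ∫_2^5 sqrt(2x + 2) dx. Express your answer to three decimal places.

Δx = (5 − 2)/5 = 0.6.
Right endpoints: 2.6, 3.2, 3.8, 4.4, 5.
f(2.6) ≈ 2.683, f(3.2) ≈ 2.898, f(3.8) ≈ 3.098, f(4.4) ≈ 3.286, f(5) ≈ 3.464.
Sum = Δx · [f(2.6) + f(3.2) + f(3.8) + f(4.4) + f(5)].
Sum ≈ 9.258.

9.258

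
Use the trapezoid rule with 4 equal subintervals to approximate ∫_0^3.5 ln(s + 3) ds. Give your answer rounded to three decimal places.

Δs = (3.5 − 0)/4 = 0.875.
f(0) ≈ 1.099, f(0.875) ≈ 1.355, f(1.75) ≈ 1.558, f(2.625) ≈ 1.727, f(3.5) ≈ 1.872.
T_4 = (Δs/2)·[f(s_0) + 2f(s_1) + 2f(s_2) + 2f(s_3) + f(s_4)].
Sum ≈ 5.359.

5.359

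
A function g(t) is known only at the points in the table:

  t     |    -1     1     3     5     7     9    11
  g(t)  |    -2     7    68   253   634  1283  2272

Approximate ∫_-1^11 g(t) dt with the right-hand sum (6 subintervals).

9034

Δt = 2.
Sum = 2·[7 + 68 + 253 + 634 + 1283 + 2272] = 9034.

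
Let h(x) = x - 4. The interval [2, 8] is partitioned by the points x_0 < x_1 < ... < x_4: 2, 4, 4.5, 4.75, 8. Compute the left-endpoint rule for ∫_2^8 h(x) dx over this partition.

Subinterval widths: 2, 0.5, 0.25, 3.25.
Left endpoints: 2, 4, 4.5, 4.75.
h(2) = -2, h(4) = 0, h(4.5) = 0.5, h(4.75) = 0.75.
Sum = Σ Δx_i · h(x_i).
Sum = -1.4375.

-1.4375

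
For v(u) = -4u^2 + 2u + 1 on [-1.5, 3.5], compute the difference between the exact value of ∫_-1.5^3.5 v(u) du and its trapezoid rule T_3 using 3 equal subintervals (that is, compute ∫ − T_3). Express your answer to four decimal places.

9.2593

Exact integral: ∫_-1.5^3.5 v(u) du ≈ -46.666667.
T_3 ≈ -55.925926.
Error ≈ -46.666667 − (-55.925926) ≈ 9.2593.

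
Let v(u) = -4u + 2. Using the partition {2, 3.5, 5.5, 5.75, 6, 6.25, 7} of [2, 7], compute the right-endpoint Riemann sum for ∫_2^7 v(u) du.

-94

Subinterval widths: 1.5, 2, 0.25, 0.25, 0.25, 0.75.
Right endpoints: 3.5, 5.5, 5.75, 6, 6.25, 7.
v(3.5) = -12, v(5.5) = -20, v(5.75) = -21, v(6) = -22, v(6.25) = -23, v(7) = -26.
Sum = Σ Δu_i · v(u_i).
Sum = -94.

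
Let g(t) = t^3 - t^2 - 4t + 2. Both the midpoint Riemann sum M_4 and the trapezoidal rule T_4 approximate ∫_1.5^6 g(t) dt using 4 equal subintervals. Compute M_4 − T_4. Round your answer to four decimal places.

-14.5942

M_4 ≈ 188.494629.
T_4 ≈ 203.088867.
M_4 − T_4 ≈ -14.5942.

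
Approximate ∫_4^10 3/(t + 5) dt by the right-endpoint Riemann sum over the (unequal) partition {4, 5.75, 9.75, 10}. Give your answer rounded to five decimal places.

1.35193

Subinterval widths: 1.75, 4, 0.25.
Right endpoints: 5.75, 9.75, 10.
f(5.75) = 12/43, f(9.75) = 12/59, f(10) = 0.2.
Sum = Σ Δt_i · f(t_i).
Sum ≈ 1.35193.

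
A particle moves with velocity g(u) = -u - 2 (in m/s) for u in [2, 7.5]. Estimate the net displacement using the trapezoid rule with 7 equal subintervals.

-37.125

Δu = (7.5 − 2)/7 = 11/14.
g(2) = -4, g(39/14) = -67/14, g(25/7) = -39/7, g(61/14) = -89/14, g(36/7) = -50/7, g(83/14) = -111/14, g(47/7) = -61/7, g(7.5) = -9.5.
T_7 = (Δu/2)·[g(u_0) + 2g(u_1) + ... + 2g(u_{6}) + g(u_7)].
Sum = -37.125.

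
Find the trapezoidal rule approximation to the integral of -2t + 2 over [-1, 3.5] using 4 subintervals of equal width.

-2.25

Δt = (3.5 − (-1))/4 = 1.125.
f(-1) = 4, f(0.125) = 1.75, f(1.25) = -0.5, f(2.375) = -2.75, f(3.5) = -5.
T_4 = (Δt/2)·[f(t_0) + 2f(t_1) + 2f(t_2) + 2f(t_3) + f(t_4)].
Sum = -2.25.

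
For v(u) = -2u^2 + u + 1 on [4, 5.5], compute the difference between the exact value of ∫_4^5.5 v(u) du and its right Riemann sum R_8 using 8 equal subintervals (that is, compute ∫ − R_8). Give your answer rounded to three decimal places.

2.549

Exact integral: ∫_4^5.5 v(u) du = -59.625.
R_8 ≈ -62.17383.
Error ≈ -59.625 − (-62.17383) ≈ 2.549.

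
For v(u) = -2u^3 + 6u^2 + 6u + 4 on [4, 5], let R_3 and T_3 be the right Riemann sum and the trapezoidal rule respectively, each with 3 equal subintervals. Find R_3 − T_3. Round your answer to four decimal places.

R_3 ≈ -42.222222.
T_3 ≈ -31.888889.
R_3 − T_3 ≈ -10.3333.

-10.3333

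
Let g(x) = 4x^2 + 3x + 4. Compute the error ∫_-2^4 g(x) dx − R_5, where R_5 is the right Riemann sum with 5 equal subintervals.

Exact integral: ∫_-2^4 g(x) dx = 138.
R_5 = 183.36.
Error = 138 − 183.36 = -45.36.

-45.36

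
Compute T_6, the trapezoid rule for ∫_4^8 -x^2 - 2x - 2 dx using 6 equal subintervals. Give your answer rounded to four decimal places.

-205.6296

Δx = (8 − 4)/6 = 2/3.
f(4) = -26, f(14/3) = -298/9, f(16/3) = -370/9, f(6) = -50, f(20/3) = -538/9, f(22/3) = -634/9, f(8) = -82.
T_6 = (Δx/2)·[f(x_0) + 2f(x_1) + ... + 2f(x_{5}) + f(x_6)].
Sum ≈ -205.6296.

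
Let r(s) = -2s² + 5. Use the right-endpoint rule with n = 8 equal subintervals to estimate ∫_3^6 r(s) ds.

Δs = (6 − 3)/8 = 0.375.
Right endpoints: 3.375, 3.75, 4.125, 4.5, 4.875, 5.25, 5.625, 6.
r(3.375) = -17.78125, r(3.75) = -23.125, r(4.125) = -29.03125, r(4.5) = -35.5, r(4.875) = -42.53125, r(5.25) = -50.125, r(5.625) = -58.28125, r(6) = -67.
Sum = Δs · [r(3.375) + r(3.75) + r(4.125) + ...].
Sum = -121.265625.

-121.265625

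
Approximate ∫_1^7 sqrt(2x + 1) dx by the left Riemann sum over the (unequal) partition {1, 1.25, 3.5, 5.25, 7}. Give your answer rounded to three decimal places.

Subinterval widths: 0.25, 2.25, 1.75, 1.75.
Left endpoints: 1, 1.25, 3.5, 5.25.
f(1) ≈ 1.732, f(1.25) ≈ 1.871, f(3.5) ≈ 2.828, f(5.25) ≈ 3.391.
Sum = Σ Δx_i · f(x_i).
Sum ≈ 15.527.

15.527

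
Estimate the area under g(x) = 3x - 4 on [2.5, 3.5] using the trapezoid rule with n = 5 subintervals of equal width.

5

Δx = (3.5 − 2.5)/5 = 0.2.
g(2.5) = 3.5, g(2.7) = 4.1, g(2.9) = 4.7, g(3.1) = 5.3, g(3.3) = 5.9, g(3.5) = 6.5.
T_5 = (Δx/2)·[g(x_0) + 2g(x_1) + ... + 2g(x_{4}) + g(x_5)].
Sum = 5.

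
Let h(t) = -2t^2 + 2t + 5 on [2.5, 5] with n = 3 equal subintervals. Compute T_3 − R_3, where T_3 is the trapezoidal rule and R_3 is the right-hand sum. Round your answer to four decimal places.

T_3 ≈ -42.245370.
R_3 ≈ -55.787037.
T_3 − R_3 ≈ 13.5417.

13.5417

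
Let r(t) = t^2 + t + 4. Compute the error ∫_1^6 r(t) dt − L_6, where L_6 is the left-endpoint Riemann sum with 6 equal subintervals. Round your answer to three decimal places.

Exact integral: ∫_1^6 r(t) dt ≈ 109.16667.
L_6 ≈ 93.07870.
Error ≈ 109.16667 − 93.07870 ≈ 16.088.

16.088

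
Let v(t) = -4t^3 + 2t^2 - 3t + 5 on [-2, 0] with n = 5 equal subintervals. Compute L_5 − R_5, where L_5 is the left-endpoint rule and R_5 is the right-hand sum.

18.4

L_5 = 47.28.
R_5 = 28.88.
L_5 − R_5 = 18.4.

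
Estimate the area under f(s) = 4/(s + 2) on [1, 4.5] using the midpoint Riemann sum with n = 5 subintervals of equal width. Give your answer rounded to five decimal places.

Δs = (4.5 − 1)/5 = 0.7.
Midpoints: 1.35, 2.05, 2.75, 3.45, 4.15.
f(1.35) = 80/67, f(2.05) = 80/81, f(2.75) = 16/19, f(3.45) = 80/109, f(4.15) = 80/123.
Sum = Δs · [f(1.35) + f(2.05) + f(2.75) + f(3.45) + f(4.15)].
Sum ≈ 3.08570.

3.08570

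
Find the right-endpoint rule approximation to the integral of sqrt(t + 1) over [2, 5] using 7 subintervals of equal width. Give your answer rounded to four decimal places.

Δt = (5 − 2)/7 = 3/7.
Right endpoints: 17/7, 20/7, 23/7, 26/7, 29/7, 32/7, 5.
f(17/7) ≈ 1.8516, f(20/7) ≈ 1.9640, f(23/7) ≈ 2.0702, f(26/7) ≈ 2.1712, f(29/7) ≈ 2.2678, f(32/7) ≈ 2.3604, f(5) ≈ 2.4495.
Sum = Δt · [f(17/7) + f(20/7) + f(23/7) + ...].
Sum ≈ 6.4863.

6.4863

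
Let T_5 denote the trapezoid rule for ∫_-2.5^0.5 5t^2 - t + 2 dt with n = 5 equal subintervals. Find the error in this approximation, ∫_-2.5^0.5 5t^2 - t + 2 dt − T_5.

Exact integral: ∫_-2.5^0.5 f(t) dt = 35.25.
T_5 = 36.15.
Error = 35.25 − 36.15 = -0.9.

-0.9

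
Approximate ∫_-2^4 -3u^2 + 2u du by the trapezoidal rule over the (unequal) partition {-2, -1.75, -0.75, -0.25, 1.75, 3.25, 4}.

-66.46875

Subinterval widths: 0.25, 1, 0.5, 2, 1.5, 0.75.
f(-2) = -16, f(-1.75) = -12.6875, f(-0.75) = -3.1875, f(-0.25) = -0.6875, f(1.75) = -5.6875, f(3.25) = -25.1875, f(4) = -40.
On each subinterval the trapezoid contributes (Δu_i/2)·[f(u_{i-1}) + f(u_i)].
Sum = -66.46875.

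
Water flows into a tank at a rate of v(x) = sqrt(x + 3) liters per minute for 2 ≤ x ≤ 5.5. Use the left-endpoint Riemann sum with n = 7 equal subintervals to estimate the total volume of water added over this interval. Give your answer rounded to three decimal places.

8.897

Δx = (5.5 − 2)/7 = 0.5.
Left endpoints: 2, 2.5, 3, 3.5, 4, 4.5, 5.
v(2) ≈ 2.236, v(2.5) ≈ 2.345, v(3) ≈ 2.449, v(3.5) ≈ 2.550, v(4) ≈ 2.646, v(4.5) ≈ 2.739, v(5) ≈ 2.828.
Sum = Δx · [v(2) + v(2.5) + v(3) + ...].
Sum ≈ 8.897.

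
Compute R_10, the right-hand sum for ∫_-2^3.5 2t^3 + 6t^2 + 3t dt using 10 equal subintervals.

230.1990625

Δt = (3.5 − (-2))/10 = 0.55.
Right endpoints: -1.45, -0.9, -0.35, 0.2, 0.75, 1.3, 1.85, 2.4, 2.95, 3.5.
f(-1.45) = 2.16775, f(-0.9) = 0.702, f(-0.35) = -0.40075, f(0.2) = 0.856, f(0.75) = 6.46875, f(1.3) = 18.434, f(1.85) = 38.74825, f(2.4) = 69.408, f(2.95) = 112.40975, f(3.5) = 169.75.
Sum = Δt · [f(-1.45) + f(-0.9) + f(-0.35) + ...].
Sum = 230.1990625.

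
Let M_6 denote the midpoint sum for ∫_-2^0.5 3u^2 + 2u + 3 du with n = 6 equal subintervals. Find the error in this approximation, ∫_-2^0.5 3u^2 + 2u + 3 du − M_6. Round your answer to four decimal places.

Exact integral: ∫_-2^0.5 f(u) du = 11.875.
M_6 ≈ 11.766493.
Error ≈ 11.875 − 11.766493 ≈ 0.1085.

0.1085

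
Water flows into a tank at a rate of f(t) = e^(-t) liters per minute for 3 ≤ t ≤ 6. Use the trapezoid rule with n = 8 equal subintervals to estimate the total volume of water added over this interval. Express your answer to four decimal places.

Δt = (6 − 3)/8 = 0.375.
f(3) ≈ 0.0498, f(3.375) ≈ 0.0342, f(3.75) ≈ 0.0235, f(4.125) ≈ 0.0162, f(4.5) ≈ 0.0111, f(4.875) ≈ 0.0076, f(5.25) ≈ 0.0052, f(5.625) ≈ 0.0036, f(6) ≈ 0.0025.
T_8 = (Δt/2)·[f(t_0) + 2f(t_1) + ... + 2f(t_{7}) + f(t_8)].
Sum ≈ 0.0479.

0.0479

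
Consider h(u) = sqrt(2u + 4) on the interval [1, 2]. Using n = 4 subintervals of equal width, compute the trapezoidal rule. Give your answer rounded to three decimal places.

2.643

Δu = (2 − 1)/4 = 0.25.
h(1) ≈ 2.449, h(1.25) ≈ 2.550, h(1.5) ≈ 2.646, h(1.75) ≈ 2.739, h(2) ≈ 2.828.
T_4 = (Δu/2)·[h(u_0) + 2h(u_1) + 2h(u_2) + 2h(u_3) + h(u_4)].
Sum ≈ 2.643.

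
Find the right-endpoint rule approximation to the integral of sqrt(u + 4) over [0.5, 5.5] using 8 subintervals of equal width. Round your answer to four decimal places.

Δu = (5.5 − 0.5)/8 = 0.625.
Right endpoints: 1.125, 1.75, 2.375, 3, 3.625, 4.25, 4.875, 5.5.
f(1.125) ≈ 2.2638, f(1.75) ≈ 2.3979, f(2.375) ≈ 2.5249, f(3) ≈ 2.6458, f(3.625) ≈ 2.7613, f(4.25) ≈ 2.8723, f(4.875) ≈ 2.9791, f(5.5) ≈ 3.0822.
Sum = Δu · [f(1.125) + f(1.75) + f(2.375) + ...].
Sum ≈ 13.4546.

13.4546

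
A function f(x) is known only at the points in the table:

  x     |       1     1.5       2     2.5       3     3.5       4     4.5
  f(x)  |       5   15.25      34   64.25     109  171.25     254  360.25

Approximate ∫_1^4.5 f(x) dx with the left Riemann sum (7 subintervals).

Δx = 0.5.
Sum = 0.5·[5 + 15.25 + 34 + 64.25 + 109 + 171.25 + 254] = 326.375.

326.375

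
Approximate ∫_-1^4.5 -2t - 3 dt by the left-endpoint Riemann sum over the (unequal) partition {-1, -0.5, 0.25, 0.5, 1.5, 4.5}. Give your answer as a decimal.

-24.875

Subinterval widths: 0.5, 0.75, 0.25, 1, 3.
Left endpoints: -1, -0.5, 0.25, 0.5, 1.5.
f(-1) = -1, f(-0.5) = -2, f(0.25) = -3.5, f(0.5) = -4, f(1.5) = -6.
Sum = Σ Δt_i · f(t_i).
Sum = -24.875.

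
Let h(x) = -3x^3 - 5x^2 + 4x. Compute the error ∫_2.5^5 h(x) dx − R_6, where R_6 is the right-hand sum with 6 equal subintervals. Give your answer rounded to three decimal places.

88.610

Exact integral: ∫_2.5^5 h(x) dx ≈ -584.24479.
R_6 ≈ -672.85518.
Error ≈ -584.24479 − (-672.85518) ≈ 88.610.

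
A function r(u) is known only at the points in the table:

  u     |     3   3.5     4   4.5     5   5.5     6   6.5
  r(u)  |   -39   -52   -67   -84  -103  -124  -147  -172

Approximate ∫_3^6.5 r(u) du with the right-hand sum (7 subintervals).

-374.5

Δu = 0.5.
Sum = 0.5·[(-52) + (-67) + (-84) + (-103) + (-124) + (-147) + (-172)] = -374.5.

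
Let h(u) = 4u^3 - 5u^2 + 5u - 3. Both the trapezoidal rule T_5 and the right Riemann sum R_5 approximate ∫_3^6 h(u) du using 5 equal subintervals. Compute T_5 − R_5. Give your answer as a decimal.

-190.8

T_5 = 967.32.
R_5 = 1158.12.
T_5 − R_5 = -190.8.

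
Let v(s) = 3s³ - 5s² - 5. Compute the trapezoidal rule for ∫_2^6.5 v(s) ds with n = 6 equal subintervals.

Δs = (6.5 − 2)/6 = 0.75.
v(2) = -1, v(2.75) = 19.578125, v(3.5) = 62.375, v(4.25) = 134.984375, v(5) = 245, v(5.75) = 400.015625, v(6.5) = 607.625.
T_6 = (Δs/2)·[v(s_0) + 2v(s_1) + ... + 2v(s_{5}) + v(s_6)].
Sum = 873.94921875.

873.94921875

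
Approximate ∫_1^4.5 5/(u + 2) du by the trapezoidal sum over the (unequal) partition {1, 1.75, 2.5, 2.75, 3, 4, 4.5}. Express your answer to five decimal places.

Subinterval widths: 0.75, 0.75, 0.25, 0.25, 1, 0.5.
f(1) = 5/3, f(1.75) = 4/3, f(2.5) = 10/9, f(2.75) = 20/19, f(3) = 1, f(4) = 5/6, f(4.5) = 10/13.
On each subinterval the trapezoid contributes (Δu_i/2)·[f(u_{i-1}) + f(u_i)].
Sum ≈ 3.88602.

3.88602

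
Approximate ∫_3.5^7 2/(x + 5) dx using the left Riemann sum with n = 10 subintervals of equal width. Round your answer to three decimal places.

0.702

Δx = (7 − 3.5)/10 = 0.35.
Left endpoints: 3.5, 3.85, 4.2, 4.55, 4.9, 5.25, 5.6, 5.95, 6.3, 6.65.
f(3.5) = 4/17, f(3.85) = 40/177, f(4.2) = 5/23, f(4.55) = 40/191, f(4.9) = 20/99, f(5.25) = 8/41, f(5.6) = 10/53, f(5.95) = 40/219, f(6.3) = 20/113, f(6.65) = 40/233.
Sum = Δx · [f(3.5) + f(3.85) + f(4.2) + ...].
Sum ≈ 0.702.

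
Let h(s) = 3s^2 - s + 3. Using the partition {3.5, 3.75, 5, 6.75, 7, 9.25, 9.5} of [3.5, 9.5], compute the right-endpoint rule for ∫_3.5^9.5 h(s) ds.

999.546875

Subinterval widths: 0.25, 1.25, 1.75, 0.25, 2.25, 0.25.
Right endpoints: 3.75, 5, 6.75, 7, 9.25, 9.5.
h(3.75) = 41.4375, h(5) = 73, h(6.75) = 132.9375, h(7) = 143, h(9.25) = 250.4375, h(9.5) = 264.25.
Sum = Σ Δs_i · h(s_i).
Sum = 999.546875.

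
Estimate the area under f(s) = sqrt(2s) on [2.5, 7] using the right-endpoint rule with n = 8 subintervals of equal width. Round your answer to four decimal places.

Δs = (7 − 2.5)/8 = 0.5625.
Right endpoints: 3.0625, 3.625, 4.1875, 4.75, 5.3125, 5.875, 6.4375, 7.
f(3.0625) ≈ 2.4749, f(3.625) ≈ 2.6926, f(4.1875) ≈ 2.8940, f(4.75) ≈ 3.0822, f(5.3125) ≈ 3.2596, f(5.875) ≈ 3.4278, f(6.4375) ≈ 3.5882, f(7) ≈ 3.7417.
Sum = Δs · [f(3.0625) + f(3.625) + f(4.1875) + ...].
Sum ≈ 14.1530.

14.1530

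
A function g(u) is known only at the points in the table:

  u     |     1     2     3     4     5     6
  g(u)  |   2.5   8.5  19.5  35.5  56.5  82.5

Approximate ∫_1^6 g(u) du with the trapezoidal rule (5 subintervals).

162.5

Δu = 1.
T_5 = (1/2)·[2.5 + 2·8.5 + 2·19.5 + 2·35.5 + 2·56.5 + 82.5] = 162.5.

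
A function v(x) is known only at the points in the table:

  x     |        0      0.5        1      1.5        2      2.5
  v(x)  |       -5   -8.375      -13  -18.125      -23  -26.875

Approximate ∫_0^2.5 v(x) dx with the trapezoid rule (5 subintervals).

Δx = 0.5.
T_5 = (0.5/2)·[(-5) + 2·(-8.375) + 2·(-13) + 2·(-18.125) + 2·(-23) + (-26.875)] = -39.21875.

-39.21875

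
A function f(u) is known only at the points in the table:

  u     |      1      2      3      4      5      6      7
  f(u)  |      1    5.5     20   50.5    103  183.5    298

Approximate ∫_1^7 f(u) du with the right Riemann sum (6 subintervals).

660.5

Δu = 1.
Sum = 1·[5.5 + 20 + 50.5 + 103 + 183.5 + 298] = 660.5.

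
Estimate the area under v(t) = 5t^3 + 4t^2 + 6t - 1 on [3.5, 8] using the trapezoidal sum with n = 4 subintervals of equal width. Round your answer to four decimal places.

Δt = (8 − 3.5)/4 = 1.125.
v(3.5) = 283.375, v(4.625) = 310769/512, v(5.75) = 1116.296875, v(6.875) = 949283/512, v(8) = 2863.
T_4 = (Δt/2)·[v(t_0) + 2v(t_1) + 2v(t_2) + 2v(t_3) + v(t_4)].
Sum ≈ 5794.3389.

5794.3389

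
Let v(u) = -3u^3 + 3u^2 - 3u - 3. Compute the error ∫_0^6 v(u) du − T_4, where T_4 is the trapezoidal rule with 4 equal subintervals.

54

Exact integral: ∫_0^6 v(u) du = -828.
T_4 = -882.
Error = -828 − (-882) = 54.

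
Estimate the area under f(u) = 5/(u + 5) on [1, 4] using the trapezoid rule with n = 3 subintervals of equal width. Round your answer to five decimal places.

Δu = (4 − 1)/3 = 1.
f(1) = 5/6, f(2) = 5/7, f(3) = 0.625, f(4) = 5/9.
T_3 = (Δu/2)·[f(u_0) + 2f(u_1) + 2f(u_2) + f(u_3)].
Sum ≈ 2.03373.

2.03373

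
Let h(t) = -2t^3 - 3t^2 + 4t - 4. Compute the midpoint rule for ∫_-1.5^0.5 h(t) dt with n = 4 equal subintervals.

Δt = (0.5 − (-1.5))/4 = 0.5.
Midpoints: -1.25, -0.75, -0.25, 0.25.
h(-1.25) = -9.78125, h(-0.75) = -7.84375, h(-0.25) = -5.15625, h(0.25) = -3.21875.
Sum = Δt · [h(-1.25) + h(-0.75) + h(-0.25) + h(0.25)].
Sum = -13.

-13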